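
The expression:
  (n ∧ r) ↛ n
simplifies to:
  False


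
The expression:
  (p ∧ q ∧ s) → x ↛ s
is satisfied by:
  {s: False, q: False, p: False}
  {p: True, s: False, q: False}
  {q: True, s: False, p: False}
  {p: True, q: True, s: False}
  {s: True, p: False, q: False}
  {p: True, s: True, q: False}
  {q: True, s: True, p: False}


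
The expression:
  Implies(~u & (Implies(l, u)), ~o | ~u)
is always true.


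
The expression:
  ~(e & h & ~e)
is always true.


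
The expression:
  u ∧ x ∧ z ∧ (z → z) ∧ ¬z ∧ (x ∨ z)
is never true.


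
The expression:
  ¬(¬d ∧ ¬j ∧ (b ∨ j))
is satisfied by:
  {d: True, j: True, b: False}
  {d: True, j: False, b: False}
  {j: True, d: False, b: False}
  {d: False, j: False, b: False}
  {b: True, d: True, j: True}
  {b: True, d: True, j: False}
  {b: True, j: True, d: False}


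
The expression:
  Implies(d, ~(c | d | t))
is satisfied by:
  {d: False}


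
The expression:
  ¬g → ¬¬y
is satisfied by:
  {y: True, g: True}
  {y: True, g: False}
  {g: True, y: False}


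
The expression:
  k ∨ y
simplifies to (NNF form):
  k ∨ y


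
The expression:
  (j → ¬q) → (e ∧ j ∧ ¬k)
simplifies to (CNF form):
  j ∧ (e ∨ q) ∧ (q ∨ ¬k)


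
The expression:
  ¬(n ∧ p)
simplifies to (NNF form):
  ¬n ∨ ¬p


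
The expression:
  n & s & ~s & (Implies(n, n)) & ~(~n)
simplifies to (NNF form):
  False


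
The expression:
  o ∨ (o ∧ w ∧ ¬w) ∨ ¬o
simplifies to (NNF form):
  True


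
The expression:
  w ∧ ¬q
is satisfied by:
  {w: True, q: False}


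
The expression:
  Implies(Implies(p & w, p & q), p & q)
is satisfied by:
  {p: True, q: True, w: True}
  {p: True, q: True, w: False}
  {p: True, w: True, q: False}


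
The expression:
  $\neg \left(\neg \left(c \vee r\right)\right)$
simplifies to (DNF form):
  $c \vee r$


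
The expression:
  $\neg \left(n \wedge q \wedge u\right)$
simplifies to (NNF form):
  $\neg n \vee \neg q \vee \neg u$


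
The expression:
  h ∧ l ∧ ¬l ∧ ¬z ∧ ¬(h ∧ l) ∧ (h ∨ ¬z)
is never true.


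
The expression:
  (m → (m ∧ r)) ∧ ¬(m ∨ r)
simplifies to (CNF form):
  ¬m ∧ ¬r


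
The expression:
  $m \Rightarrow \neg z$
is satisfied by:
  {m: False, z: False}
  {z: True, m: False}
  {m: True, z: False}


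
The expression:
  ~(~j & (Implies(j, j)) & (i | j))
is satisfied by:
  {j: True, i: False}
  {i: False, j: False}
  {i: True, j: True}


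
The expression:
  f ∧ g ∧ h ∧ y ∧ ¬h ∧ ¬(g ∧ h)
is never true.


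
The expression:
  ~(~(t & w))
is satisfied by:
  {t: True, w: True}


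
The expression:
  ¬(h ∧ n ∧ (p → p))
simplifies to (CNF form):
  ¬h ∨ ¬n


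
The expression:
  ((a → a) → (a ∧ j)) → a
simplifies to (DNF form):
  True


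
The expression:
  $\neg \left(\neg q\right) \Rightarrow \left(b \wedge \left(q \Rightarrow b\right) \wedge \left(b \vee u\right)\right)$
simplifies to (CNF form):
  $b \vee \neg q$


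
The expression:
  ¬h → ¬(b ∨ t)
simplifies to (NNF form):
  h ∨ (¬b ∧ ¬t)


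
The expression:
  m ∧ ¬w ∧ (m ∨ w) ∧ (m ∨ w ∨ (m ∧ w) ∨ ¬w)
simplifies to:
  m ∧ ¬w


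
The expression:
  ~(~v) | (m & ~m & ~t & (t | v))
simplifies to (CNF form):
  v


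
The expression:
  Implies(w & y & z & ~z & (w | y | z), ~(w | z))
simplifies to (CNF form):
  True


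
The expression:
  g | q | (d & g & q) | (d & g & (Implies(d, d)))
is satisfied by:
  {q: True, g: True}
  {q: True, g: False}
  {g: True, q: False}


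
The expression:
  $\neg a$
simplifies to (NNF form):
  $\neg a$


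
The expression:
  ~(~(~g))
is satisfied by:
  {g: False}


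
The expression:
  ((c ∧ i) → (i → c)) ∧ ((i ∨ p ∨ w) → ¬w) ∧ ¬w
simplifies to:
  ¬w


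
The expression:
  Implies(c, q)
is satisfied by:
  {q: True, c: False}
  {c: False, q: False}
  {c: True, q: True}


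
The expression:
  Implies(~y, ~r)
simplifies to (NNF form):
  y | ~r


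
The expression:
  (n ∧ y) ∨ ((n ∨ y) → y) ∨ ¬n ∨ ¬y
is always true.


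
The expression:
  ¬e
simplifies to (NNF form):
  ¬e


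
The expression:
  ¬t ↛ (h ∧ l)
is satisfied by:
  {l: False, t: False, h: False}
  {h: True, l: False, t: False}
  {l: True, h: False, t: False}


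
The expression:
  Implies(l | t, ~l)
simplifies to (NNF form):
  ~l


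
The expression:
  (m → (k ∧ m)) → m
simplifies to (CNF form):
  m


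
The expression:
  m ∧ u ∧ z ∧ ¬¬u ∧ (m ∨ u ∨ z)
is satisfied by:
  {z: True, m: True, u: True}


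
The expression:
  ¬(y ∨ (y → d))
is never true.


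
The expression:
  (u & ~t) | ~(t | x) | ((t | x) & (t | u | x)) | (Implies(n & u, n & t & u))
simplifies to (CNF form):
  True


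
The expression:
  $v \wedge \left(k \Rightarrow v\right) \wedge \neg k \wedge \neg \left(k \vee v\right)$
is never true.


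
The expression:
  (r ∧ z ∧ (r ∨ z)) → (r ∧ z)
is always true.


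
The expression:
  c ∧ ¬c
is never true.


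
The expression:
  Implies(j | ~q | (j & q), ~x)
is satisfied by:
  {q: True, j: False, x: False}
  {j: False, x: False, q: False}
  {q: True, j: True, x: False}
  {j: True, q: False, x: False}
  {x: True, q: True, j: False}


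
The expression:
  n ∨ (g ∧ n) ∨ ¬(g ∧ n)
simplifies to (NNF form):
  True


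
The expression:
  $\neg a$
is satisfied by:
  {a: False}


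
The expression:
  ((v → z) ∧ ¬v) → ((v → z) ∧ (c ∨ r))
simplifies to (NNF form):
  c ∨ r ∨ v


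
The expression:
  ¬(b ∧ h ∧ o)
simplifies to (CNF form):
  ¬b ∨ ¬h ∨ ¬o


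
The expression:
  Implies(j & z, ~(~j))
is always true.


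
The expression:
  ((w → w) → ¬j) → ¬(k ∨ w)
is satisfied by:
  {j: True, w: False, k: False}
  {k: True, j: True, w: False}
  {j: True, w: True, k: False}
  {k: True, j: True, w: True}
  {k: False, w: False, j: False}


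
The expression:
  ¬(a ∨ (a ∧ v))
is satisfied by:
  {a: False}


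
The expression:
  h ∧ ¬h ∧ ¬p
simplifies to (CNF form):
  False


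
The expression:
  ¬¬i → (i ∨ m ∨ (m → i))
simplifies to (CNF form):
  True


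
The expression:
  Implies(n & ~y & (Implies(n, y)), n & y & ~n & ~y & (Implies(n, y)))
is always true.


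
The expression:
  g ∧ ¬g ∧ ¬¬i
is never true.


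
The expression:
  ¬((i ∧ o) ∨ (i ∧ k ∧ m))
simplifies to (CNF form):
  (¬i ∨ ¬o) ∧ (¬i ∨ ¬k ∨ ¬m) ∧ (¬i ∨ ¬k ∨ ¬o) ∧ (¬i ∨ ¬m ∨ ¬o)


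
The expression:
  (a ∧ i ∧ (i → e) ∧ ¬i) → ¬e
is always true.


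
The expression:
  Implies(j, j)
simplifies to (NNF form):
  True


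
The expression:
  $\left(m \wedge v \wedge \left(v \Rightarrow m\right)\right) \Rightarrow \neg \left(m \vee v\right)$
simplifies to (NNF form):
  $\neg m \vee \neg v$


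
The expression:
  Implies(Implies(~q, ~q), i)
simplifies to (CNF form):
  i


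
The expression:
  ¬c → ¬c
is always true.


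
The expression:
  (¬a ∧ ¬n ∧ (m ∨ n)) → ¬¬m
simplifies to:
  True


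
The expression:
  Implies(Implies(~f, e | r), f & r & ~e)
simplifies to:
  ~e & (f | ~r) & (r | ~f)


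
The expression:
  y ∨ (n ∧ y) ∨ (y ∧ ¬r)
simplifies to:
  y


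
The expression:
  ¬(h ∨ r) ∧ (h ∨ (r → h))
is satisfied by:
  {r: False, h: False}


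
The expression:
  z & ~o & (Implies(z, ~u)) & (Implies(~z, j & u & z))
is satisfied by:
  {z: True, u: False, o: False}


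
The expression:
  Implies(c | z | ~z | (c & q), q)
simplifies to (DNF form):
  q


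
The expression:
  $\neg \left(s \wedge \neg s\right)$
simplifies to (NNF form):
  $\text{True}$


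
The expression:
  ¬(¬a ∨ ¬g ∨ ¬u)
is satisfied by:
  {a: True, u: True, g: True}


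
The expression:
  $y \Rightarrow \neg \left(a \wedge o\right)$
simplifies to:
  $\neg a \vee \neg o \vee \neg y$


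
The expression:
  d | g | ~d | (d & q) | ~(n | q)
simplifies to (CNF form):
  True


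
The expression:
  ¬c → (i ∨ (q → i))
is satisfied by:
  {i: True, c: True, q: False}
  {i: True, q: False, c: False}
  {c: True, q: False, i: False}
  {c: False, q: False, i: False}
  {i: True, c: True, q: True}
  {i: True, q: True, c: False}
  {c: True, q: True, i: False}


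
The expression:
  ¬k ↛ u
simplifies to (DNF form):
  u ∨ ¬k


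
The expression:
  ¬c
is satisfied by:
  {c: False}


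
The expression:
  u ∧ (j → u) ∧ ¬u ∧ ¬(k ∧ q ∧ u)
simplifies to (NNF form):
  False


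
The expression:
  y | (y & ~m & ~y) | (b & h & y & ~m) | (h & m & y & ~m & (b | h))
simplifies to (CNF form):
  y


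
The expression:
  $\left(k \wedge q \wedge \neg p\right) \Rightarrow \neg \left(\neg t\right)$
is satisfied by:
  {t: True, p: True, k: False, q: False}
  {t: True, k: False, q: False, p: False}
  {p: True, k: False, q: False, t: False}
  {p: False, k: False, q: False, t: False}
  {t: True, q: True, p: True, k: False}
  {t: True, q: True, p: False, k: False}
  {q: True, p: True, t: False, k: False}
  {q: True, t: False, k: False, p: False}
  {p: True, t: True, k: True, q: False}
  {t: True, k: True, p: False, q: False}
  {p: True, k: True, t: False, q: False}
  {k: True, t: False, q: False, p: False}
  {t: True, q: True, k: True, p: True}
  {t: True, q: True, k: True, p: False}
  {q: True, k: True, p: True, t: False}


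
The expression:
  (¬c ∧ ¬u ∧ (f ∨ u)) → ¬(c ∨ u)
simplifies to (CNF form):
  True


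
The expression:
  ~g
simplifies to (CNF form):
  ~g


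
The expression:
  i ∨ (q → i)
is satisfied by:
  {i: True, q: False}
  {q: False, i: False}
  {q: True, i: True}


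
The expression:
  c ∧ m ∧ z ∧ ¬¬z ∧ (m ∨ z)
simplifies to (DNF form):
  c ∧ m ∧ z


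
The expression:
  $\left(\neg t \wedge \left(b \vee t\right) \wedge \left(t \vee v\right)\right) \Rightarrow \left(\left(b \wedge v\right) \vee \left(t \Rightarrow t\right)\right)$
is always true.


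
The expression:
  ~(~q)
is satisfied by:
  {q: True}


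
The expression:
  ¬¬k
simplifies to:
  k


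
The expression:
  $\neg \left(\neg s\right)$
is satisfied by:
  {s: True}


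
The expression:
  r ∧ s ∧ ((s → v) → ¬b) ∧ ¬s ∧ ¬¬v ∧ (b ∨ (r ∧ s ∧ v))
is never true.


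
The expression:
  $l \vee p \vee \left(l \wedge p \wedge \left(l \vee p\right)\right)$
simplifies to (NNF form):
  $l \vee p$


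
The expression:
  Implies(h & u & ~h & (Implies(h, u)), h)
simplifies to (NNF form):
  True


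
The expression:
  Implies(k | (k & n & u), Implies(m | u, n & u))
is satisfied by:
  {n: True, m: False, u: False, k: False}
  {n: False, m: False, u: False, k: False}
  {n: True, u: True, m: False, k: False}
  {u: True, n: False, m: False, k: False}
  {n: True, m: True, u: False, k: False}
  {m: True, n: False, u: False, k: False}
  {n: True, u: True, m: True, k: False}
  {u: True, m: True, n: False, k: False}
  {k: True, n: True, m: False, u: False}
  {k: True, n: False, m: False, u: False}
  {k: True, n: True, u: True, m: False}
  {n: True, k: True, u: True, m: True}


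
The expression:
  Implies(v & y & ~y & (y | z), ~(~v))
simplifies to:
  True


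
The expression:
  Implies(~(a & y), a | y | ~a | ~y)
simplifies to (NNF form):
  True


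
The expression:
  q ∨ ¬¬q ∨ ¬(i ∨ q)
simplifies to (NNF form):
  q ∨ ¬i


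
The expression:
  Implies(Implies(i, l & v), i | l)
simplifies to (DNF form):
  i | l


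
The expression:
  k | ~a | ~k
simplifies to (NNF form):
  True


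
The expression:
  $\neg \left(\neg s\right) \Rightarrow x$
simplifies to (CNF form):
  $x \vee \neg s$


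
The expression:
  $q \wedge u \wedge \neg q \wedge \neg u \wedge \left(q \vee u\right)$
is never true.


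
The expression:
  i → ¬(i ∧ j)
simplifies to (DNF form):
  ¬i ∨ ¬j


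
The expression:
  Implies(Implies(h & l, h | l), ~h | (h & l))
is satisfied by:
  {l: True, h: False}
  {h: False, l: False}
  {h: True, l: True}


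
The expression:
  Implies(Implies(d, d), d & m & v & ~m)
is never true.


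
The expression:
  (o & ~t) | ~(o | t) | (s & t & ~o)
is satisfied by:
  {s: True, t: False, o: False}
  {s: False, t: False, o: False}
  {o: True, s: True, t: False}
  {o: True, s: False, t: False}
  {t: True, s: True, o: False}


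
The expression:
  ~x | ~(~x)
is always true.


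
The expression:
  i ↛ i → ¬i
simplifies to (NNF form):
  True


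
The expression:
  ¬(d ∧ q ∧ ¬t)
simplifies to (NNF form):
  t ∨ ¬d ∨ ¬q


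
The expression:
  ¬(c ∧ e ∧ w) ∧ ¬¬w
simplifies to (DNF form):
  (w ∧ ¬c) ∨ (w ∧ ¬e)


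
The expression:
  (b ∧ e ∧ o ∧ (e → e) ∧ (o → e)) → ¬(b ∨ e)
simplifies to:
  ¬b ∨ ¬e ∨ ¬o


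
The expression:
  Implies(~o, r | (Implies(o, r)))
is always true.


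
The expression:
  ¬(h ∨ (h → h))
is never true.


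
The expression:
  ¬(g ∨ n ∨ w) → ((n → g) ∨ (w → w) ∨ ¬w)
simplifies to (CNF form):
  True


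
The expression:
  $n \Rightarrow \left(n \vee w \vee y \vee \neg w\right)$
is always true.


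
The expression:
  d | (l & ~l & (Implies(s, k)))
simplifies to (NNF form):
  d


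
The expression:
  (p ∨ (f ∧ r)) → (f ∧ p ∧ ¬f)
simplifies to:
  ¬p ∧ (¬f ∨ ¬r)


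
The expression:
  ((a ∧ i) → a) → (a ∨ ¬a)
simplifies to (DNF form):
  True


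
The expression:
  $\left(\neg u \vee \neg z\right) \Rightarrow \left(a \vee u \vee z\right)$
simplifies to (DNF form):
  $a \vee u \vee z$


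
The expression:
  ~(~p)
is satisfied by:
  {p: True}


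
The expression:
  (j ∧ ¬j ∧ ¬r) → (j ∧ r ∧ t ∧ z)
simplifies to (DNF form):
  True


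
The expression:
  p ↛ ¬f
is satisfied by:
  {p: True, f: True}


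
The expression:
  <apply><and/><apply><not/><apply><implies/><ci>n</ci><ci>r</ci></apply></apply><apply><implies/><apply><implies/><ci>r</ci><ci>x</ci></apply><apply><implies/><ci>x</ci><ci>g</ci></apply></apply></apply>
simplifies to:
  <apply><and/><ci>n</ci><apply><not/><ci>r</ci></apply><apply><or/><ci>g</ci><apply><not/><ci>x</ci></apply></apply></apply>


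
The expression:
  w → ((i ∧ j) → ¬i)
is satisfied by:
  {w: False, i: False, j: False}
  {j: True, w: False, i: False}
  {i: True, w: False, j: False}
  {j: True, i: True, w: False}
  {w: True, j: False, i: False}
  {j: True, w: True, i: False}
  {i: True, w: True, j: False}


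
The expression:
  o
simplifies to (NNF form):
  o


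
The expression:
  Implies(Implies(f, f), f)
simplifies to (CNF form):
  f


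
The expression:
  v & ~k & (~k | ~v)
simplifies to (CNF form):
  v & ~k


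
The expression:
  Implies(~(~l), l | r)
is always true.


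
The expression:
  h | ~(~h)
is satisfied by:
  {h: True}


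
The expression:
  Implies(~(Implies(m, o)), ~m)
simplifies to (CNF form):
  o | ~m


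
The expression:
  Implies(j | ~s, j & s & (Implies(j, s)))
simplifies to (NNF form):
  s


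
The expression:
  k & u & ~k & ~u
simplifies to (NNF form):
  False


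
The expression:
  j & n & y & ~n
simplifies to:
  False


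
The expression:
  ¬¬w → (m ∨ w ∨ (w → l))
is always true.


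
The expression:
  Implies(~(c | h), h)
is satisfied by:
  {c: True, h: True}
  {c: True, h: False}
  {h: True, c: False}


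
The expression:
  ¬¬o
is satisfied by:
  {o: True}


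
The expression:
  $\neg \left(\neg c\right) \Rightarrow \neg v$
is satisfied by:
  {v: False, c: False}
  {c: True, v: False}
  {v: True, c: False}


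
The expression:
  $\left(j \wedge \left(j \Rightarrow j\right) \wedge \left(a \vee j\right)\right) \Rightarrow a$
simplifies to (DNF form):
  $a \vee \neg j$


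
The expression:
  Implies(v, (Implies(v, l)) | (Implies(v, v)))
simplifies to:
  True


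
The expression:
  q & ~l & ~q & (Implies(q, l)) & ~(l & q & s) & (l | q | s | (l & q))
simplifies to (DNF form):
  False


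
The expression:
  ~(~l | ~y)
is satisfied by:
  {y: True, l: True}


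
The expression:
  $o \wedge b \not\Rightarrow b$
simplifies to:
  $\text{False}$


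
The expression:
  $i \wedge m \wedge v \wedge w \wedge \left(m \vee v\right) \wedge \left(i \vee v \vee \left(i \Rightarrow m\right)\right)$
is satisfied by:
  {m: True, w: True, i: True, v: True}


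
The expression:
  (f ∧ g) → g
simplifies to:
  True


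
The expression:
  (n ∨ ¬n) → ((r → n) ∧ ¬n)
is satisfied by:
  {n: False, r: False}


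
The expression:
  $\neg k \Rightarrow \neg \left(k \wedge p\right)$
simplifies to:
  $\text{True}$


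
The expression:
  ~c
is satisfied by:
  {c: False}


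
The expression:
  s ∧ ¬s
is never true.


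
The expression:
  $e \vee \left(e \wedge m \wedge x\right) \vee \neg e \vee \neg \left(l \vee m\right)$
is always true.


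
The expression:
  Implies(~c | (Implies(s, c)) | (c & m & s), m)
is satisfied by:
  {m: True}


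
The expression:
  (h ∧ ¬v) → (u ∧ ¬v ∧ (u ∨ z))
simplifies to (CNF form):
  u ∨ v ∨ ¬h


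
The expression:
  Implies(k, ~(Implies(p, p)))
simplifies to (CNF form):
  ~k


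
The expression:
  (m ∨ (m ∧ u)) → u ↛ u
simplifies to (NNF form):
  ¬m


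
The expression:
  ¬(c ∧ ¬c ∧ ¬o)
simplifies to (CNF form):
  True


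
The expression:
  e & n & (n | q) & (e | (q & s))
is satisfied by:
  {e: True, n: True}


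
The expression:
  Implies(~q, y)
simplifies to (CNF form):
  q | y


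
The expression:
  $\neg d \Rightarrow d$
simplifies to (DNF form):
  $d$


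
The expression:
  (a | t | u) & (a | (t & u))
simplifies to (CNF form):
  (a | t) & (a | u)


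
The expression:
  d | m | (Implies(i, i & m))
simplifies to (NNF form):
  d | m | ~i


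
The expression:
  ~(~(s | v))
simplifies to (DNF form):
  s | v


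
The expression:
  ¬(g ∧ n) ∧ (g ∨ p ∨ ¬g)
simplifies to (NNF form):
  ¬g ∨ ¬n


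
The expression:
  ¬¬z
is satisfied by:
  {z: True}


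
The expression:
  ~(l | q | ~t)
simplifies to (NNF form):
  t & ~l & ~q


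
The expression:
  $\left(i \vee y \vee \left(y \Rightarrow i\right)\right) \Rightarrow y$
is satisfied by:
  {y: True}


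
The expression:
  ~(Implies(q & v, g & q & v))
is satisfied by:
  {q: True, v: True, g: False}


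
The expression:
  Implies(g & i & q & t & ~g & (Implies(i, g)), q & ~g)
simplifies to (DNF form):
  True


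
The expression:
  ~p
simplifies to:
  ~p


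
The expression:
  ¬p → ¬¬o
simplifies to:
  o ∨ p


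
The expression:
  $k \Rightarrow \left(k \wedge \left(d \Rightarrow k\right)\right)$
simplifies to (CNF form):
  $\text{True}$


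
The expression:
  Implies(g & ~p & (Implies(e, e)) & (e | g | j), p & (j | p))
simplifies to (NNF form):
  p | ~g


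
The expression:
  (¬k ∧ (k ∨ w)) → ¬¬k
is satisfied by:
  {k: True, w: False}
  {w: False, k: False}
  {w: True, k: True}


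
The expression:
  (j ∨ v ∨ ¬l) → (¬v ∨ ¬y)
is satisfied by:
  {v: False, y: False}
  {y: True, v: False}
  {v: True, y: False}


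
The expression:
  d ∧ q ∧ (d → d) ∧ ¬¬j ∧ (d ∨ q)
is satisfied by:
  {j: True, d: True, q: True}


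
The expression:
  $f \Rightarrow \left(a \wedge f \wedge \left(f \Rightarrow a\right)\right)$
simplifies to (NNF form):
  $a \vee \neg f$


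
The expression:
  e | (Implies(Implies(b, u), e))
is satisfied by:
  {e: True, b: True, u: False}
  {e: True, b: False, u: False}
  {e: True, u: True, b: True}
  {e: True, u: True, b: False}
  {b: True, u: False, e: False}


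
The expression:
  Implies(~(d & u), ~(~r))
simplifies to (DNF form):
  r | (d & u)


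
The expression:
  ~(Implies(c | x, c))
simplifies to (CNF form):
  x & ~c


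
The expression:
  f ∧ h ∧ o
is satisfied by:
  {h: True, f: True, o: True}


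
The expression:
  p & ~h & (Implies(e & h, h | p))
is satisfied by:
  {p: True, h: False}


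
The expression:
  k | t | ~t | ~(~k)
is always true.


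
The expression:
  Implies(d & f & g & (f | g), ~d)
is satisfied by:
  {g: False, d: False, f: False}
  {f: True, g: False, d: False}
  {d: True, g: False, f: False}
  {f: True, d: True, g: False}
  {g: True, f: False, d: False}
  {f: True, g: True, d: False}
  {d: True, g: True, f: False}


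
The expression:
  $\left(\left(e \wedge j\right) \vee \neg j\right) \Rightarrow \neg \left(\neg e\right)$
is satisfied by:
  {e: True, j: True}
  {e: True, j: False}
  {j: True, e: False}


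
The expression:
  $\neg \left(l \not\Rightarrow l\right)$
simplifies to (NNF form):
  $\text{True}$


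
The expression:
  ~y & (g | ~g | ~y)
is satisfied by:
  {y: False}


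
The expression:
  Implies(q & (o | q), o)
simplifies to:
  o | ~q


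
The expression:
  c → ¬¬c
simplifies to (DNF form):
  True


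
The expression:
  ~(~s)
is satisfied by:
  {s: True}


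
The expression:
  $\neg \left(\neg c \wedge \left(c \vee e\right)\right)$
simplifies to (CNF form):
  $c \vee \neg e$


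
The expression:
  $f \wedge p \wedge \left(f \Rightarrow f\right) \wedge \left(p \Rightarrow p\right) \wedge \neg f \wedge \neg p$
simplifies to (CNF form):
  $\text{False}$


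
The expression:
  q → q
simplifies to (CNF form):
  True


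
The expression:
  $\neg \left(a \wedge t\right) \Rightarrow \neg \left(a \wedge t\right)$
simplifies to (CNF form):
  $\text{True}$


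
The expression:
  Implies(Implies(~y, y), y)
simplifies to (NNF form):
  True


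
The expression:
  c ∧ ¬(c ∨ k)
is never true.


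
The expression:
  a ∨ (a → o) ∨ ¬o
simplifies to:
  True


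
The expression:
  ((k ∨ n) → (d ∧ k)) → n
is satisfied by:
  {n: True, k: True, d: False}
  {n: True, d: False, k: False}
  {n: True, k: True, d: True}
  {n: True, d: True, k: False}
  {k: True, d: False, n: False}


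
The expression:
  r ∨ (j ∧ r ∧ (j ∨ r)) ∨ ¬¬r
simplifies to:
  r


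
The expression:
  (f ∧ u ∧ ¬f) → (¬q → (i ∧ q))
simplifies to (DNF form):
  True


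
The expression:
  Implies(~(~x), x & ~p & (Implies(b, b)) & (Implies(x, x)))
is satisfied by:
  {p: False, x: False}
  {x: True, p: False}
  {p: True, x: False}


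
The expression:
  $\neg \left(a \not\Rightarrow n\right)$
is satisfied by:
  {n: True, a: False}
  {a: False, n: False}
  {a: True, n: True}


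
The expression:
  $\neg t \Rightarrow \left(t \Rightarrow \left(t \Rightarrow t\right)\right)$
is always true.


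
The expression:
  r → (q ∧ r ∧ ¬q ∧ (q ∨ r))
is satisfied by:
  {r: False}


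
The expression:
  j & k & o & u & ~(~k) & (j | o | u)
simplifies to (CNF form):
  j & k & o & u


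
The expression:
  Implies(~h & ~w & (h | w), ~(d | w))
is always true.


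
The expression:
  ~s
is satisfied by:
  {s: False}


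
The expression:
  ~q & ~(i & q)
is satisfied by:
  {q: False}


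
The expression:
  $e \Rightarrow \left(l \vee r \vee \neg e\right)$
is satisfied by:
  {r: True, l: True, e: False}
  {r: True, e: False, l: False}
  {l: True, e: False, r: False}
  {l: False, e: False, r: False}
  {r: True, l: True, e: True}
  {r: True, e: True, l: False}
  {l: True, e: True, r: False}


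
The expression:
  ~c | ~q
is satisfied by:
  {c: False, q: False}
  {q: True, c: False}
  {c: True, q: False}


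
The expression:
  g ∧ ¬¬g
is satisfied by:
  {g: True}


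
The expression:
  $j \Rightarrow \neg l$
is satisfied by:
  {l: False, j: False}
  {j: True, l: False}
  {l: True, j: False}


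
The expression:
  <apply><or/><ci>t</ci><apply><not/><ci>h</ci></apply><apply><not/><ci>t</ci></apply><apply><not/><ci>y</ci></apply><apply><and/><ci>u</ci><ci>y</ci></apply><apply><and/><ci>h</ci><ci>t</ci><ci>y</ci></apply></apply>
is always true.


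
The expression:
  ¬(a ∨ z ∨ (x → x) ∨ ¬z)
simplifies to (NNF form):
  False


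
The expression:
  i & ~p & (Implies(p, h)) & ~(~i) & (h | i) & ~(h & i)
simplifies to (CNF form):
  i & ~h & ~p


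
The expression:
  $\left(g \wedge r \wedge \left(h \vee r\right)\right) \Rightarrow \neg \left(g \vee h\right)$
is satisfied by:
  {g: False, r: False}
  {r: True, g: False}
  {g: True, r: False}


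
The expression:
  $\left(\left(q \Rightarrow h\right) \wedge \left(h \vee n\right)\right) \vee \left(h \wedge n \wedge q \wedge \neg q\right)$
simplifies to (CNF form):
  $\left(h \vee n\right) \wedge \left(h \vee \neg q\right)$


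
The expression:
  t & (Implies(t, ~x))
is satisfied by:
  {t: True, x: False}


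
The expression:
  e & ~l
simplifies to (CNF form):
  e & ~l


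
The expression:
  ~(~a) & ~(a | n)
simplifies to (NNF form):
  False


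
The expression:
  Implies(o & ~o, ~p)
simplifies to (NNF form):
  True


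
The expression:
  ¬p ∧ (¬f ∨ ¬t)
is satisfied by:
  {t: False, p: False, f: False}
  {f: True, t: False, p: False}
  {t: True, f: False, p: False}


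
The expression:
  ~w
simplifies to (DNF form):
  ~w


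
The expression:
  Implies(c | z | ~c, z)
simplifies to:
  z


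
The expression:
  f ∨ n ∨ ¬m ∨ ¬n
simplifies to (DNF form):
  True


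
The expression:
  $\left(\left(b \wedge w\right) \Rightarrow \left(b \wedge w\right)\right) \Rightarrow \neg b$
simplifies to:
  $\neg b$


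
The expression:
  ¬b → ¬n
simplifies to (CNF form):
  b ∨ ¬n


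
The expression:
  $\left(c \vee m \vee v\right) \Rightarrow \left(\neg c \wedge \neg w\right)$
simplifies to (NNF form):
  $\neg c \wedge \left(\neg m \vee \neg w\right) \wedge \left(\neg v \vee \neg w\right)$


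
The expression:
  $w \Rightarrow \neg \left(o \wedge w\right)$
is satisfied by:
  {w: False, o: False}
  {o: True, w: False}
  {w: True, o: False}


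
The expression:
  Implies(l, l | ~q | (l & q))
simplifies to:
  True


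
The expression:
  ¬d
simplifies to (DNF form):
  ¬d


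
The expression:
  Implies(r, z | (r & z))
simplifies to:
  z | ~r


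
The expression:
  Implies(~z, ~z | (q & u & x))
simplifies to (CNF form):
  True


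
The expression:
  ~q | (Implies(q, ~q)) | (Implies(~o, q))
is always true.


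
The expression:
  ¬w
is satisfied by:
  {w: False}


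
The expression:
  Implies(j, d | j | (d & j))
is always true.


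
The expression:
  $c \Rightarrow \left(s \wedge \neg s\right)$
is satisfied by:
  {c: False}


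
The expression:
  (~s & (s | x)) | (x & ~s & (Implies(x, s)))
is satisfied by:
  {x: True, s: False}


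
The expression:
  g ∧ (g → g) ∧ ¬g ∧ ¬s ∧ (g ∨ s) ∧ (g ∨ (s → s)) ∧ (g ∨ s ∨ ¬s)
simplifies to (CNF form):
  False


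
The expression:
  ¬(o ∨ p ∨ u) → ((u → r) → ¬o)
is always true.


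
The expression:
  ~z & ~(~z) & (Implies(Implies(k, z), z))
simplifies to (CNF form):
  False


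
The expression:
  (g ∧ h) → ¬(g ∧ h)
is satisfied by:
  {h: False, g: False}
  {g: True, h: False}
  {h: True, g: False}


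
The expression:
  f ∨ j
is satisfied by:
  {f: True, j: True}
  {f: True, j: False}
  {j: True, f: False}


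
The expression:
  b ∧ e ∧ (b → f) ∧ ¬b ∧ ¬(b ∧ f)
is never true.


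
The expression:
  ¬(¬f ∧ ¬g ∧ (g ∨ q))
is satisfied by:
  {g: True, f: True, q: False}
  {g: True, f: False, q: False}
  {f: True, g: False, q: False}
  {g: False, f: False, q: False}
  {g: True, q: True, f: True}
  {g: True, q: True, f: False}
  {q: True, f: True, g: False}


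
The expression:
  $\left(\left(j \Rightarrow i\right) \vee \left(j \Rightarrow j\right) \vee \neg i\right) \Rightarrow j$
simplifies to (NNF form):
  $j$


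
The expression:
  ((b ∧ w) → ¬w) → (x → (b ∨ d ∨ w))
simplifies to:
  b ∨ d ∨ w ∨ ¬x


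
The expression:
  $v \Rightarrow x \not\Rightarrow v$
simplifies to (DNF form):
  $\neg v$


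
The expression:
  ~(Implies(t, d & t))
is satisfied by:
  {t: True, d: False}


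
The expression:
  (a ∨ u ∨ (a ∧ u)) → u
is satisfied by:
  {u: True, a: False}
  {a: False, u: False}
  {a: True, u: True}


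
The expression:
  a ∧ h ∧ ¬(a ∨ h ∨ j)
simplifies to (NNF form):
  False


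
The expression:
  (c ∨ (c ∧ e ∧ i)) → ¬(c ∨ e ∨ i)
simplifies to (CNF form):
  ¬c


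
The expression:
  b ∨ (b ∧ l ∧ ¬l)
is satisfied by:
  {b: True}


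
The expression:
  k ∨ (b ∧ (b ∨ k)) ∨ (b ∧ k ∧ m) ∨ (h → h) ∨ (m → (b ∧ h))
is always true.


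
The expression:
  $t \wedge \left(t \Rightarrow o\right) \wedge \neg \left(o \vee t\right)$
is never true.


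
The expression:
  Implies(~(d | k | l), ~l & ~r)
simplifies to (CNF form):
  d | k | l | ~r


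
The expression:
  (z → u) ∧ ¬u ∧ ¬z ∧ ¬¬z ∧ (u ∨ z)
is never true.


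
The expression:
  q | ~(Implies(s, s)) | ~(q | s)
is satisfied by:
  {q: True, s: False}
  {s: False, q: False}
  {s: True, q: True}


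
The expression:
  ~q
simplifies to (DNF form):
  ~q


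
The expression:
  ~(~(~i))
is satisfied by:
  {i: False}


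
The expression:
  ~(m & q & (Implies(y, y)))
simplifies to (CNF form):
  ~m | ~q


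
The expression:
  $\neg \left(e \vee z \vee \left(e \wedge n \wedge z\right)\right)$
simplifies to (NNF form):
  $\neg e \wedge \neg z$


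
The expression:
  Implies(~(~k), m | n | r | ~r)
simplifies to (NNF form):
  True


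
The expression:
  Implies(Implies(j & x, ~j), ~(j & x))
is always true.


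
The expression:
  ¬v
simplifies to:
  ¬v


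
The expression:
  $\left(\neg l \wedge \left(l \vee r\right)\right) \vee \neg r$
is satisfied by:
  {l: False, r: False}
  {r: True, l: False}
  {l: True, r: False}


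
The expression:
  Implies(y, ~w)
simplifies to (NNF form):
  ~w | ~y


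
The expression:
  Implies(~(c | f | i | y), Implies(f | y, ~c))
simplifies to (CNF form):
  True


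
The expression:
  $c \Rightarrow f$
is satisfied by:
  {f: True, c: False}
  {c: False, f: False}
  {c: True, f: True}


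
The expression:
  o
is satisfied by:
  {o: True}


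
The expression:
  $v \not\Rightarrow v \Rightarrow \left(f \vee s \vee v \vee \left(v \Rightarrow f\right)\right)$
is always true.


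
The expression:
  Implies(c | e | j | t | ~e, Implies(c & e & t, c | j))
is always true.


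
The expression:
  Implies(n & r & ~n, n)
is always true.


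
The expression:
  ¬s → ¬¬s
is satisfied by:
  {s: True}


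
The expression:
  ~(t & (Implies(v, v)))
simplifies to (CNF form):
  ~t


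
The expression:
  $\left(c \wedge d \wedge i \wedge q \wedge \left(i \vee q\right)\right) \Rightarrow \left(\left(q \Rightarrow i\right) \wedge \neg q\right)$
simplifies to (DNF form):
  $\neg c \vee \neg d \vee \neg i \vee \neg q$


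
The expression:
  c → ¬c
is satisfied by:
  {c: False}


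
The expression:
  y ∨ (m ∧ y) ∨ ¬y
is always true.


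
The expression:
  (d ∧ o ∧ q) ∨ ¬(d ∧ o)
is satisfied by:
  {q: True, o: False, d: False}
  {o: False, d: False, q: False}
  {d: True, q: True, o: False}
  {d: True, o: False, q: False}
  {q: True, o: True, d: False}
  {o: True, q: False, d: False}
  {d: True, o: True, q: True}


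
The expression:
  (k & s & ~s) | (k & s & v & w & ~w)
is never true.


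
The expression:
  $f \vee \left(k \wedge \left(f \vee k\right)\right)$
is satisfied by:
  {k: True, f: True}
  {k: True, f: False}
  {f: True, k: False}


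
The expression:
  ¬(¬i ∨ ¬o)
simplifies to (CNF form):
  i ∧ o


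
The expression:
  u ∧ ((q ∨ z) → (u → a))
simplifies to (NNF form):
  u ∧ (a ∨ ¬q) ∧ (a ∨ ¬z)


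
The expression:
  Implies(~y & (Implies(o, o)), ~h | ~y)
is always true.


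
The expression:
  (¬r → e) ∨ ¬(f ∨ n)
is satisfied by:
  {r: True, e: True, f: False, n: False}
  {r: True, n: True, e: True, f: False}
  {r: True, e: True, f: True, n: False}
  {r: True, n: True, e: True, f: True}
  {r: True, f: False, e: False, n: False}
  {r: True, n: True, f: False, e: False}
  {r: True, f: True, e: False, n: False}
  {r: True, n: True, f: True, e: False}
  {e: True, n: False, f: False, r: False}
  {n: True, e: True, f: False, r: False}
  {e: True, f: True, n: False, r: False}
  {n: True, e: True, f: True, r: False}
  {n: False, f: False, e: False, r: False}


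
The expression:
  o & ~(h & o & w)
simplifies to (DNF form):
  (o & ~h) | (o & ~w)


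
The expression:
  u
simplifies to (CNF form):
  u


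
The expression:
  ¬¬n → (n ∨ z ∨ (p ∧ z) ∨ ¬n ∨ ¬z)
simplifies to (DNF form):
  True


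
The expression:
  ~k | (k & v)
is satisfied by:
  {v: True, k: False}
  {k: False, v: False}
  {k: True, v: True}


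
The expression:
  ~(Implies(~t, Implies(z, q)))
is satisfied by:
  {z: True, q: False, t: False}


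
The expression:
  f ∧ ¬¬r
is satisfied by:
  {r: True, f: True}


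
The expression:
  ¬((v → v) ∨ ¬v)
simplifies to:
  False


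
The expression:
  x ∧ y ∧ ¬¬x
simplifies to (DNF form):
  x ∧ y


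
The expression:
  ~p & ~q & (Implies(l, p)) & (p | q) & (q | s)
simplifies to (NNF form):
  False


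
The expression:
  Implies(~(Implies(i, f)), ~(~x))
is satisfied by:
  {x: True, f: True, i: False}
  {x: True, f: False, i: False}
  {f: True, x: False, i: False}
  {x: False, f: False, i: False}
  {x: True, i: True, f: True}
  {x: True, i: True, f: False}
  {i: True, f: True, x: False}


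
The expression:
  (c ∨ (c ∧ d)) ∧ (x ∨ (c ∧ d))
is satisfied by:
  {c: True, x: True, d: True}
  {c: True, x: True, d: False}
  {c: True, d: True, x: False}


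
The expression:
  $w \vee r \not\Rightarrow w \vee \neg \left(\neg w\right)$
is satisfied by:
  {r: True, w: True}
  {r: True, w: False}
  {w: True, r: False}


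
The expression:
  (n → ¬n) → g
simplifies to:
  g ∨ n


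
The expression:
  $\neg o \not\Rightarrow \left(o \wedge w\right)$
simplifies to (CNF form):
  $\neg o$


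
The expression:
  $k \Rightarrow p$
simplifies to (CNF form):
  $p \vee \neg k$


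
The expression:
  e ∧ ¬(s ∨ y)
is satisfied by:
  {e: True, y: False, s: False}


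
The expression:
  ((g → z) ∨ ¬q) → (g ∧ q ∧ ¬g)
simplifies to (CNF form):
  g ∧ q ∧ ¬z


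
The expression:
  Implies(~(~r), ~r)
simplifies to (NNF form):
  ~r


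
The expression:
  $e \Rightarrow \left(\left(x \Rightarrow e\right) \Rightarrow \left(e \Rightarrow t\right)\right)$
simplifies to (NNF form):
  $t \vee \neg e$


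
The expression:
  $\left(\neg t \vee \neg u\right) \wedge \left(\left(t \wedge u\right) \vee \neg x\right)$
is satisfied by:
  {x: False, u: False, t: False}
  {t: True, x: False, u: False}
  {u: True, x: False, t: False}


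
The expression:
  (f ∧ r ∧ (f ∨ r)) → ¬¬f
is always true.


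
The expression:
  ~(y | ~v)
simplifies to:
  v & ~y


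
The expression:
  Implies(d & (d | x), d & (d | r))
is always true.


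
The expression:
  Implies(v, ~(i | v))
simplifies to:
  ~v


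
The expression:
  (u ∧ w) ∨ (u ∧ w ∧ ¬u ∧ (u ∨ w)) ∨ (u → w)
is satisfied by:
  {w: True, u: False}
  {u: False, w: False}
  {u: True, w: True}


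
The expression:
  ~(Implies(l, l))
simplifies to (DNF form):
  False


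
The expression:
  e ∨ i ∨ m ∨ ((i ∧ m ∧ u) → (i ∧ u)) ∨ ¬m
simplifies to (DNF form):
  True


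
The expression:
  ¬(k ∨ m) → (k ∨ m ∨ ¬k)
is always true.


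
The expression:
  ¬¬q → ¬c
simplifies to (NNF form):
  ¬c ∨ ¬q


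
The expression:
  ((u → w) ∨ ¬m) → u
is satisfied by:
  {u: True}


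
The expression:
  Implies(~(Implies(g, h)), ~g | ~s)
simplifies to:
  h | ~g | ~s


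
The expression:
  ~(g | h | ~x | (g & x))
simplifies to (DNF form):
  x & ~g & ~h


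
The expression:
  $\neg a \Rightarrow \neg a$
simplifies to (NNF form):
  $\text{True}$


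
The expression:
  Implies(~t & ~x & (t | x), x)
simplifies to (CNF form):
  True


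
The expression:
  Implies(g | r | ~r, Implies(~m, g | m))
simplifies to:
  g | m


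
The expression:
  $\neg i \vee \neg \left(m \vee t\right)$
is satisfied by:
  {t: False, i: False, m: False}
  {m: True, t: False, i: False}
  {t: True, m: False, i: False}
  {m: True, t: True, i: False}
  {i: True, m: False, t: False}


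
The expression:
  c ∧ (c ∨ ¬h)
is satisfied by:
  {c: True}


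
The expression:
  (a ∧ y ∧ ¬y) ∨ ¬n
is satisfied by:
  {n: False}


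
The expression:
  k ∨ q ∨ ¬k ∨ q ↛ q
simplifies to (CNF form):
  True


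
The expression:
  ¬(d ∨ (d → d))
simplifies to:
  False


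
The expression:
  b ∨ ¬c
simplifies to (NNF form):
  b ∨ ¬c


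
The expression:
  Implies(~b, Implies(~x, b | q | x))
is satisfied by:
  {b: True, q: True, x: True}
  {b: True, q: True, x: False}
  {b: True, x: True, q: False}
  {b: True, x: False, q: False}
  {q: True, x: True, b: False}
  {q: True, x: False, b: False}
  {x: True, q: False, b: False}


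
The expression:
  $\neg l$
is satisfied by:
  {l: False}


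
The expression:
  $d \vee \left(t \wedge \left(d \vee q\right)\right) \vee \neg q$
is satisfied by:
  {d: True, t: True, q: False}
  {d: True, q: False, t: False}
  {t: True, q: False, d: False}
  {t: False, q: False, d: False}
  {d: True, t: True, q: True}
  {d: True, q: True, t: False}
  {t: True, q: True, d: False}


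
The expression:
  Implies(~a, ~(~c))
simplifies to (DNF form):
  a | c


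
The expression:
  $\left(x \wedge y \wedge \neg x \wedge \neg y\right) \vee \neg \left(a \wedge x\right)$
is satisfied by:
  {x: False, a: False}
  {a: True, x: False}
  {x: True, a: False}


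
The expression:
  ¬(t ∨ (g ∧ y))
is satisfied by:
  {g: False, t: False, y: False}
  {y: True, g: False, t: False}
  {g: True, y: False, t: False}
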